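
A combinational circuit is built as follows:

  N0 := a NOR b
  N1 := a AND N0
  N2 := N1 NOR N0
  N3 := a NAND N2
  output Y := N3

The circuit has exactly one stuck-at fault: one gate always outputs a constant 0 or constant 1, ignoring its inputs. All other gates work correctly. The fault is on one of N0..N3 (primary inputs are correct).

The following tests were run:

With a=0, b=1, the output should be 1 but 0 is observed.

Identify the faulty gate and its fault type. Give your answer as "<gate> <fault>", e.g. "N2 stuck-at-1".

Fault-free values for test 1 (a=0, b=1): N0=0, N1=0, N2=1, N3=1, giving Y=1. Observed 0.
Test 1: faults giving observed 0 are {N3 stuck-at-0}.
Only N3 stuck-at-0 is consistent with every test.

N3 stuck-at-0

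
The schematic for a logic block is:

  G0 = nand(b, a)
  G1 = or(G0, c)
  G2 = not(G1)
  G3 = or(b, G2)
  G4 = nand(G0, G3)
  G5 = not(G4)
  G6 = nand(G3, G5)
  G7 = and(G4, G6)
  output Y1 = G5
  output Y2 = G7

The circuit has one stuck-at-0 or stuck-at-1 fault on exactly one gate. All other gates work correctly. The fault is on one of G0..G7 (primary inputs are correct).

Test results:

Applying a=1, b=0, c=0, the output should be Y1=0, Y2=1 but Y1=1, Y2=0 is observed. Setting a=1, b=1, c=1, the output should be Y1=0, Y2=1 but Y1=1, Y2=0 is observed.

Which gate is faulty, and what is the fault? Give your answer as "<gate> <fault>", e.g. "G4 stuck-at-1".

Fault-free values for test 1 (a=1, b=0, c=0): G0=1, G1=1, G2=0, G3=0, G4=1, G5=0, G6=1, G7=1, giving Y1=0, Y2=1. Observed Y1=1, Y2=0.
Test 1: faults giving observed Y1=1, Y2=0 are {G1 stuck-at-0, G2 stuck-at-1, G3 stuck-at-1, G4 stuck-at-0}.
Test 2 (a=1, b=1, c=1): fault-free G0=0, G1=1, G2=0, G3=1, G4=1, G5=0, G6=1, G7=1 → Y1=0, Y2=1; observed Y1=1, Y2=0. Eliminates G1 stuck-at-0, G2 stuck-at-1, G3 stuck-at-1.
Only G4 stuck-at-0 is consistent with every test.

G4 stuck-at-0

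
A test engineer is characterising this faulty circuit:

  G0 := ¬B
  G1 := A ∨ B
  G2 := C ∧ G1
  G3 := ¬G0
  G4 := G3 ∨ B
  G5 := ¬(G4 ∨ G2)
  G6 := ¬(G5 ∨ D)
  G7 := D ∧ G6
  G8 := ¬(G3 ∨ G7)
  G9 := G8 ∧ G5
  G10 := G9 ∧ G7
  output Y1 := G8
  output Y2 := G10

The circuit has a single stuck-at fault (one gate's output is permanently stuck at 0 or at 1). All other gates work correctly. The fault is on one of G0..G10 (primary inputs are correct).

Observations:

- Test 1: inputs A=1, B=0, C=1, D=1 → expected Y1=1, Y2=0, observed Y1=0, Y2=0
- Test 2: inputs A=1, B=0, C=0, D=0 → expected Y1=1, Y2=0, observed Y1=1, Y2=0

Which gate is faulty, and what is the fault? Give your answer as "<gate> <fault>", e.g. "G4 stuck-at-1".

Fault-free values for test 1 (A=1, B=0, C=1, D=1): G0=1, G1=1, G2=1, G3=0, G4=0, G5=0, G6=0, G7=0, G8=1, G9=0, G10=0, giving Y1=1, Y2=0. Observed Y1=0, Y2=0.
Test 1: faults giving observed Y1=0, Y2=0 are {G0 stuck-at-0, G3 stuck-at-1, G6 stuck-at-1, G7 stuck-at-1, G8 stuck-at-0}.
Test 2 (A=1, B=0, C=0, D=0): fault-free G0=1, G1=1, G2=0, G3=0, G4=0, G5=1, G6=0, G7=0, G8=1, G9=1, G10=0 → Y1=1, Y2=0; observed Y1=1, Y2=0. Eliminates G0 stuck-at-0, G3 stuck-at-1, G7 stuck-at-1, G8 stuck-at-0.
Only G6 stuck-at-1 is consistent with every test.

G6 stuck-at-1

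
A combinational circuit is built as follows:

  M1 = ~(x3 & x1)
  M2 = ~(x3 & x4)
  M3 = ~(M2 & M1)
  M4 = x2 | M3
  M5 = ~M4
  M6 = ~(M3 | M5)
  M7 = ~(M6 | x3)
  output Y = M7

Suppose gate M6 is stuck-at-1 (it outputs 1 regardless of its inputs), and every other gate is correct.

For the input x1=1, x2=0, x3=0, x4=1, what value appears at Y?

0

Propagate with M6 forced: M1=1, M2=1, M3=0, M4=0, M5=1, M6=1 [stuck-at-1], M7=0.
So Y = 0. (Without the fault it would be 1.)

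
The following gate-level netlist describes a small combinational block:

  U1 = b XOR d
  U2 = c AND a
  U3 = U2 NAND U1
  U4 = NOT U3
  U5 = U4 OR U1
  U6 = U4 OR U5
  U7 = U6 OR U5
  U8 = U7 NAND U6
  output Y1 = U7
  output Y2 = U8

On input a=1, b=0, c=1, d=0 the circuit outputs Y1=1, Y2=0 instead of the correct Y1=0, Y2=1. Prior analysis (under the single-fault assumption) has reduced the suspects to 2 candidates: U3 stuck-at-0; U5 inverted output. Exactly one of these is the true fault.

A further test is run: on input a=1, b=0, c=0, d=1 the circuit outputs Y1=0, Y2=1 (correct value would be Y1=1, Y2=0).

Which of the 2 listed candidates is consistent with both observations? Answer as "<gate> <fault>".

Evaluate each candidate on input a=1, b=0, c=0, d=1:
  U3 stuck-at-0: U1=1, U2=0, U3=0 [stuck-at-0], U4=1, U5=1, U6=1, U7=1, U8=0 → Y1=1, Y2=0 — eliminated
  U5 inverted output: U1=1, U2=0, U3=1, U4=0, U5=0 [inverted output], U6=0, U7=0, U8=1 → Y1=0, Y2=1 — matches
Only U5 inverted output reproduces the observed Y1=0, Y2=1.

U5 inverted output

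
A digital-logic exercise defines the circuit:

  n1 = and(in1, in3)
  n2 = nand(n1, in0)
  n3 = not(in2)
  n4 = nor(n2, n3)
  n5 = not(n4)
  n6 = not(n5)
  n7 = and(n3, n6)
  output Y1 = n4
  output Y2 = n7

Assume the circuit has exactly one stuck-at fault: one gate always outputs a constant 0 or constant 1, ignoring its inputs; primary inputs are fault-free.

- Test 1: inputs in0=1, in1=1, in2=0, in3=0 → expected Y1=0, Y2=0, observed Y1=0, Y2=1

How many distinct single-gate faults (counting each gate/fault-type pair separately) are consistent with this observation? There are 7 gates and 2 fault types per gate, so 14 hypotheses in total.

Fault-free: n1=0, n2=1, n3=1, n4=0, n5=1, n6=0, n7=0 → Y1=0, Y2=0. Observed Y1=0, Y2=1.
  n1 stuck-at-0: output Y1=0, Y2=0 ✗
  n1 stuck-at-1: output Y1=0, Y2=0 ✗
  n2 stuck-at-0: output Y1=0, Y2=0 ✗
  n2 stuck-at-1: output Y1=0, Y2=0 ✗
  n3 stuck-at-0: output Y1=0, Y2=0 ✗
  n3 stuck-at-1: output Y1=0, Y2=0 ✗
  n4 stuck-at-0: output Y1=0, Y2=0 ✗
  n4 stuck-at-1: output Y1=1, Y2=1 ✗
  n5 stuck-at-0: output Y1=0, Y2=1 ✓
  n5 stuck-at-1: output Y1=0, Y2=0 ✗
  n6 stuck-at-0: output Y1=0, Y2=0 ✗
  n6 stuck-at-1: output Y1=0, Y2=1 ✓
  n7 stuck-at-0: output Y1=0, Y2=0 ✗
  n7 stuck-at-1: output Y1=0, Y2=1 ✓
Consistent faults: {n5 stuck-at-0, n6 stuck-at-1, n7 stuck-at-1} — 3 in all.

3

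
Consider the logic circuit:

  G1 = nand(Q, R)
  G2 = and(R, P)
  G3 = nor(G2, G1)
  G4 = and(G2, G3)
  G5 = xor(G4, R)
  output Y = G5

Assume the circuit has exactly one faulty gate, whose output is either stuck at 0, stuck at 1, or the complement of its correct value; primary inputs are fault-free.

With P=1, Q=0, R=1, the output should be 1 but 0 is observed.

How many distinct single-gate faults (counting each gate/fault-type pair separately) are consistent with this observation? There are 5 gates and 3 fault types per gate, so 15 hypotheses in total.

6

Fault-free: G1=1, G2=1, G3=0, G4=0, G5=1 → 1. Observed 0.
  G1: none of the 3 fault types match ✗
  G2: none of the 3 fault types match ✗
  G3: stuck-at-1, inverted output ✓; others ✗
  G4: stuck-at-1, inverted output ✓; others ✗
  G5: stuck-at-0, inverted output ✓; others ✗
Consistent faults: {G3 stuck-at-1, G3 inverted output, G4 stuck-at-1, G4 inverted output, G5 stuck-at-0, G5 inverted output} — 6 in all.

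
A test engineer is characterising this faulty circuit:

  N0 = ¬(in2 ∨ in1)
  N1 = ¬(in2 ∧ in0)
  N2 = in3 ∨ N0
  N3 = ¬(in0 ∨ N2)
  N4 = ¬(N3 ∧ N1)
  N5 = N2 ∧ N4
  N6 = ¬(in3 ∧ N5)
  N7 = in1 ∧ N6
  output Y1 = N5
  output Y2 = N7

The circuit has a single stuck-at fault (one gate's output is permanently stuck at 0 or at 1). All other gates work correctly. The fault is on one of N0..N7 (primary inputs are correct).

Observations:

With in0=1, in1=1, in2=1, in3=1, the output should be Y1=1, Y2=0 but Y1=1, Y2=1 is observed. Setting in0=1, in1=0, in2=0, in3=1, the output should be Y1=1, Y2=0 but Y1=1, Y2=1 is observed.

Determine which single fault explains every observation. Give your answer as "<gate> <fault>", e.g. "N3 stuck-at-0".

Fault-free values for test 1 (in0=1, in1=1, in2=1, in3=1): N0=0, N1=0, N2=1, N3=0, N4=1, N5=1, N6=0, N7=0, giving Y1=1, Y2=0. Observed Y1=1, Y2=1.
Test 1: faults giving observed Y1=1, Y2=1 are {N6 stuck-at-1, N7 stuck-at-1}.
Test 2 (in0=1, in1=0, in2=0, in3=1): fault-free N0=1, N1=1, N2=1, N3=0, N4=1, N5=1, N6=0, N7=0 → Y1=1, Y2=0; observed Y1=1, Y2=1. Eliminates N6 stuck-at-1.
Only N7 stuck-at-1 is consistent with every test.

N7 stuck-at-1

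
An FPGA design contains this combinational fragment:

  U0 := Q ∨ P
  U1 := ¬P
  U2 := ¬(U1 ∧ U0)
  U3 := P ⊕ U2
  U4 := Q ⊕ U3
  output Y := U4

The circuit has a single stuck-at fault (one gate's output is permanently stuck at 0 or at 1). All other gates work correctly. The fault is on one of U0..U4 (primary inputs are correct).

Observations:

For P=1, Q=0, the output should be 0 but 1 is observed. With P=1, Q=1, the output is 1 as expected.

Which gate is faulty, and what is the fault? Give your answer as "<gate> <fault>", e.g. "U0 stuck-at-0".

Fault-free values for test 1 (P=1, Q=0): U0=1, U1=0, U2=1, U3=0, U4=0, giving Y=0. Observed 1.
Test 1: faults giving observed 1 are {U1 stuck-at-1, U2 stuck-at-0, U3 stuck-at-1, U4 stuck-at-1}.
Test 2 (P=1, Q=1): fault-free U0=1, U1=0, U2=1, U3=0, U4=1 → 1; observed 1. Eliminates U1 stuck-at-1, U2 stuck-at-0, U3 stuck-at-1.
Only U4 stuck-at-1 is consistent with every test.

U4 stuck-at-1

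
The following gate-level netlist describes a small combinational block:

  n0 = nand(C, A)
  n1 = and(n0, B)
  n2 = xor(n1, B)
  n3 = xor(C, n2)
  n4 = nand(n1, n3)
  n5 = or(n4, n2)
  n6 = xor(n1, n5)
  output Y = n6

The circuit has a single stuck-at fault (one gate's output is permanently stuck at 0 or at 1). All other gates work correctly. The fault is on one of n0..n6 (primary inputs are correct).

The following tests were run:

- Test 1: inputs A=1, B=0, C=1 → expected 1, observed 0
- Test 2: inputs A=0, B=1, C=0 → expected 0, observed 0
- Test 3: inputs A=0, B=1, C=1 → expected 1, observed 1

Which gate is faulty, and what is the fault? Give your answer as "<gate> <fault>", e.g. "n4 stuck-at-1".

n1 stuck-at-1

Fault-free values for test 1 (A=1, B=0, C=1): n0=0, n1=0, n2=0, n3=1, n4=1, n5=1, n6=1, giving Y=1. Observed 0.
Test 1: faults giving observed 0 are {n1 stuck-at-1, n4 stuck-at-0, n5 stuck-at-0, n6 stuck-at-0}.
Test 2 (A=0, B=1, C=0): fault-free n0=1, n1=1, n2=0, n3=0, n4=1, n5=1, n6=0 → 0; observed 0. Eliminates n4 stuck-at-0, n5 stuck-at-0.
Test 3 (A=0, B=1, C=1): fault-free n0=1, n1=1, n2=0, n3=1, n4=0, n5=0, n6=1 → 1; observed 1. Eliminates n6 stuck-at-0.
Only n1 stuck-at-1 is consistent with every test.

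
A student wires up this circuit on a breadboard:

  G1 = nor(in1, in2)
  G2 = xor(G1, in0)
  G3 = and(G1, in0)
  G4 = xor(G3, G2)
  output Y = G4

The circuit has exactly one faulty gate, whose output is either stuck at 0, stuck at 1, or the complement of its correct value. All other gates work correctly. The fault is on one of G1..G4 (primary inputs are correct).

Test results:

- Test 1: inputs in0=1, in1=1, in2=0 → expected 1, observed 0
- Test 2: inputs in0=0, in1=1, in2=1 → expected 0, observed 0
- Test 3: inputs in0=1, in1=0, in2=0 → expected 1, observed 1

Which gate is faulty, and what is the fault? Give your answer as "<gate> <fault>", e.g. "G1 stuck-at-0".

G2 stuck-at-0

Fault-free values for test 1 (in0=1, in1=1, in2=0): G1=0, G2=1, G3=0, G4=1, giving Y=1. Observed 0.
Test 1: faults giving observed 0 are {G2 stuck-at-0, G2 inverted output, G3 stuck-at-1, G3 inverted output, G4 stuck-at-0, G4 inverted output}.
Test 2 (in0=0, in1=1, in2=1): fault-free G1=0, G2=0, G3=0, G4=0 → 0; observed 0. Eliminates G2 inverted output, G3 stuck-at-1, G3 inverted output, G4 inverted output.
Test 3 (in0=1, in1=0, in2=0): fault-free G1=1, G2=0, G3=1, G4=1 → 1; observed 1. Eliminates G4 stuck-at-0.
Only G2 stuck-at-0 is consistent with every test.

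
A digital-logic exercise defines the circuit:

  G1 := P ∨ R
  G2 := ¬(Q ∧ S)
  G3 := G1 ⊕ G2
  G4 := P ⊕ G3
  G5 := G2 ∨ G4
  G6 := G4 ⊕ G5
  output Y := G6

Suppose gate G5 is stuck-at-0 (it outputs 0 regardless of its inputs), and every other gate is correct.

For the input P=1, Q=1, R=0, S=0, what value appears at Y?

1

Propagate with G5 forced: G1=1, G2=1, G3=0, G4=1, G5=0 [stuck-at-0], G6=1.
So Y = 1. (Without the fault it would be 0.)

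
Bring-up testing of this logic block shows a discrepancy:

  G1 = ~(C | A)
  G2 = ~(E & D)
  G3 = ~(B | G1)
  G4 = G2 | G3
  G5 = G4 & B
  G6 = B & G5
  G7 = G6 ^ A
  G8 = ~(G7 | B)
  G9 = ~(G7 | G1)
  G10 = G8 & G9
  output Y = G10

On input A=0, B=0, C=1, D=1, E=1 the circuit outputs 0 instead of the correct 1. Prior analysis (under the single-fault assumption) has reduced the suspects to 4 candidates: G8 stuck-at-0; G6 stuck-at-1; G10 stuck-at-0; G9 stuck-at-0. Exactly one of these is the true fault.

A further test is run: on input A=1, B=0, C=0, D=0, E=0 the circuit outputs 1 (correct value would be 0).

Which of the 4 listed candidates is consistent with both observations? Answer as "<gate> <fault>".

G6 stuck-at-1

Evaluate each candidate on input A=1, B=0, C=0, D=0, E=0:
  G8 stuck-at-0: G1=0, G2=1, G3=1, G4=1, G5=0, G6=0, G7=1, G8=0 [stuck-at-0], G9=0, G10=0 → 0 — eliminated
  G6 stuck-at-1: G1=0, G2=1, G3=1, G4=1, G5=0, G6=1 [stuck-at-1], G7=0, G8=1, G9=1, G10=1 → 1 — matches
  G10 stuck-at-0: G1=0, G2=1, G3=1, G4=1, G5=0, G6=0, G7=1, G8=0, G9=0, G10=0 [stuck-at-0] → 0 — eliminated
  G9 stuck-at-0: G1=0, G2=1, G3=1, G4=1, G5=0, G6=0, G7=1, G8=0, G9=0 [stuck-at-0], G10=0 → 0 — eliminated
Only G6 stuck-at-1 reproduces the observed 1.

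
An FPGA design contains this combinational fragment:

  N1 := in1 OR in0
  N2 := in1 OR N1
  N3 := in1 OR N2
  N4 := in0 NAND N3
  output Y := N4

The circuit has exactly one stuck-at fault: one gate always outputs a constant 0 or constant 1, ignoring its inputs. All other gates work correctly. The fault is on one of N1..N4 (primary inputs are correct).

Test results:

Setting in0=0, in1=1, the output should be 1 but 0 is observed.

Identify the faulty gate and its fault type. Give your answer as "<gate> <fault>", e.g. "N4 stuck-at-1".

Fault-free values for test 1 (in0=0, in1=1): N1=1, N2=1, N3=1, N4=1, giving Y=1. Observed 0.
Test 1: faults giving observed 0 are {N4 stuck-at-0}.
Only N4 stuck-at-0 is consistent with every test.

N4 stuck-at-0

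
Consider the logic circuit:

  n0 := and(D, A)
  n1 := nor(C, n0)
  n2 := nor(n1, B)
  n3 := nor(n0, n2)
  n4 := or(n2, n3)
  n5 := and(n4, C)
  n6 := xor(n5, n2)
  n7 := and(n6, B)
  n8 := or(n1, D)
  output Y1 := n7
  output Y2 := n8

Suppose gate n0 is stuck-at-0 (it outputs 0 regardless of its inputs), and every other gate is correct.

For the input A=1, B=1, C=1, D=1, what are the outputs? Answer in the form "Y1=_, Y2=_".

Y1=1, Y2=1

Propagate with n0 forced: n0=0 [stuck-at-0], n1=0, n2=0, n3=1, n4=1, n5=1, n6=1, n7=1, n8=1.
So the outputs are Y1=1, Y2=1. (Without the fault they would be Y1=0, Y2=1.)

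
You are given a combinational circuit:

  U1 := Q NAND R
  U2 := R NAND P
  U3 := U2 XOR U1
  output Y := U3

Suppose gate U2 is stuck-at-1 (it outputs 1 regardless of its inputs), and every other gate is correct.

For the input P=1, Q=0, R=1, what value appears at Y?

0

Propagate with U2 forced: U1=1, U2=1 [stuck-at-1], U3=0.
So Y = 0. (Without the fault it would be 1.)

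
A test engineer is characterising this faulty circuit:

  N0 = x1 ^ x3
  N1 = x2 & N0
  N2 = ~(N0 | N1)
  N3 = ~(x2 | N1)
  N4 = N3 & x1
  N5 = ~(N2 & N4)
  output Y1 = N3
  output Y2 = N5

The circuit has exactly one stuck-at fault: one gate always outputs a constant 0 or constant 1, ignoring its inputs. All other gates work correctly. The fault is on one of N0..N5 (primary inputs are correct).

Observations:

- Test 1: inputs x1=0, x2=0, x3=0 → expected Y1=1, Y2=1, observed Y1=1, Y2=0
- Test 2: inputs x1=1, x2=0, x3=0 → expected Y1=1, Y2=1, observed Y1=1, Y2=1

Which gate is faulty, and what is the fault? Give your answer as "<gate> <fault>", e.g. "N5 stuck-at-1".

Fault-free values for test 1 (x1=0, x2=0, x3=0): N0=0, N1=0, N2=1, N3=1, N4=0, N5=1, giving Y1=1, Y2=1. Observed Y1=1, Y2=0.
Test 1: faults giving observed Y1=1, Y2=0 are {N4 stuck-at-1, N5 stuck-at-0}.
Test 2 (x1=1, x2=0, x3=0): fault-free N0=1, N1=0, N2=0, N3=1, N4=1, N5=1 → Y1=1, Y2=1; observed Y1=1, Y2=1. Eliminates N5 stuck-at-0.
Only N4 stuck-at-1 is consistent with every test.

N4 stuck-at-1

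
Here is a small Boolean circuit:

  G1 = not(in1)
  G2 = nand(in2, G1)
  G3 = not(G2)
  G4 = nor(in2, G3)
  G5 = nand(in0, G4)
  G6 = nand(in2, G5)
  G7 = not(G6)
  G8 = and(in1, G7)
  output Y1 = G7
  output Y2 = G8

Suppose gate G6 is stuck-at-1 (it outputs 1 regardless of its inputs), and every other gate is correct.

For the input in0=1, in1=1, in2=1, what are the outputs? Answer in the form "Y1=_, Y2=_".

Propagate with G6 forced: G1=0, G2=1, G3=0, G4=0, G5=1, G6=1 [stuck-at-1], G7=0, G8=0.
So the outputs are Y1=0, Y2=0. (Without the fault they would be Y1=1, Y2=1.)

Y1=0, Y2=0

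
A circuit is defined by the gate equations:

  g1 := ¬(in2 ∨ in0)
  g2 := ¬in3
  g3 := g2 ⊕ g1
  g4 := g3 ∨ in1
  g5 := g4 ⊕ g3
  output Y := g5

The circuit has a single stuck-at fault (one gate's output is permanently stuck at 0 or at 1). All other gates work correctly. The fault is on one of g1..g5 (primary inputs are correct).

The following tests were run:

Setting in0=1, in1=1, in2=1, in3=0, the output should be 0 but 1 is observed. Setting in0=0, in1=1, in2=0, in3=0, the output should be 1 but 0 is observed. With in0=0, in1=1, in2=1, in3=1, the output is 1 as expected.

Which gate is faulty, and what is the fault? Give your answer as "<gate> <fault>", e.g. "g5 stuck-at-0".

g2 stuck-at-0

Fault-free values for test 1 (in0=1, in1=1, in2=1, in3=0): g1=0, g2=1, g3=1, g4=1, g5=0, giving Y=0. Observed 1.
Test 1: faults giving observed 1 are {g1 stuck-at-1, g2 stuck-at-0, g3 stuck-at-0, g4 stuck-at-0, g5 stuck-at-1}.
Test 2 (in0=0, in1=1, in2=0, in3=0): fault-free g1=1, g2=1, g3=0, g4=1, g5=1 → 1; observed 0. Eliminates g1 stuck-at-1, g3 stuck-at-0, g5 stuck-at-1.
Test 3 (in0=0, in1=1, in2=1, in3=1): fault-free g1=0, g2=0, g3=0, g4=1, g5=1 → 1; observed 1. Eliminates g4 stuck-at-0.
Only g2 stuck-at-0 is consistent with every test.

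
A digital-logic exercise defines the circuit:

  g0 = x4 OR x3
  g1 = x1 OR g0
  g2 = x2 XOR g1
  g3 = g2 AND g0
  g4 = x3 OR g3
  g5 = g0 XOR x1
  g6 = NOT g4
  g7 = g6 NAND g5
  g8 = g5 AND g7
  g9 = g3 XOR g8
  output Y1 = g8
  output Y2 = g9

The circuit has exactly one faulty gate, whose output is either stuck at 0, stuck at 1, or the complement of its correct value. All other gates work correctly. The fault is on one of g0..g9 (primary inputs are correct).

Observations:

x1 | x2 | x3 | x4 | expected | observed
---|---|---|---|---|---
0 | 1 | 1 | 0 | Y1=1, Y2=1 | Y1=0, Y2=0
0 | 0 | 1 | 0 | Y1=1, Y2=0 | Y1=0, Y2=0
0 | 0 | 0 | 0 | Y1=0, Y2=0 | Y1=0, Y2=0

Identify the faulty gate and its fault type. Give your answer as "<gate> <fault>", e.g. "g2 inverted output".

Fault-free values for test 1 (x1=0, x2=1, x3=1, x4=0): g0=1, g1=1, g2=0, g3=0, g4=1, g5=1, g6=0, g7=1, g8=1, g9=1, giving Y1=1, Y2=1. Observed Y1=0, Y2=0.
Test 1: faults giving observed Y1=0, Y2=0 are {g0 stuck-at-0, g0 inverted output, g4 stuck-at-0, g4 inverted output, g5 stuck-at-0, g5 inverted output, g6 stuck-at-1, g6 inverted output, g7 stuck-at-0, g7 inverted output, g8 stuck-at-0, g8 inverted output}.
Test 2 (x1=0, x2=0, x3=1, x4=0): fault-free g0=1, g1=1, g2=1, g3=1, g4=1, g5=1, g6=0, g7=1, g8=1, g9=0 → Y1=1, Y2=0; observed Y1=0, Y2=0. Eliminates g4 stuck-at-0, g4 inverted output, g5 stuck-at-0, g5 inverted output, g6 stuck-at-1, g6 inverted output, g7 stuck-at-0, g7 inverted output, g8 stuck-at-0, g8 inverted output.
Test 3 (x1=0, x2=0, x3=0, x4=0): fault-free g0=0, g1=0, g2=0, g3=0, g4=0, g5=0, g6=1, g7=1, g8=0, g9=0 → Y1=0, Y2=0; observed Y1=0, Y2=0. Eliminates g0 inverted output.
Only g0 stuck-at-0 is consistent with every test.

g0 stuck-at-0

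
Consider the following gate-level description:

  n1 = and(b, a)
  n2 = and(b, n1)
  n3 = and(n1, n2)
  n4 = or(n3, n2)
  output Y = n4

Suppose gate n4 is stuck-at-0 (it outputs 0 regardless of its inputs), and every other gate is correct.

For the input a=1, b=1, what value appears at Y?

0

Propagate with n4 forced: n1=1, n2=1, n3=1, n4=0 [stuck-at-0].
So Y = 0. (Without the fault it would be 1.)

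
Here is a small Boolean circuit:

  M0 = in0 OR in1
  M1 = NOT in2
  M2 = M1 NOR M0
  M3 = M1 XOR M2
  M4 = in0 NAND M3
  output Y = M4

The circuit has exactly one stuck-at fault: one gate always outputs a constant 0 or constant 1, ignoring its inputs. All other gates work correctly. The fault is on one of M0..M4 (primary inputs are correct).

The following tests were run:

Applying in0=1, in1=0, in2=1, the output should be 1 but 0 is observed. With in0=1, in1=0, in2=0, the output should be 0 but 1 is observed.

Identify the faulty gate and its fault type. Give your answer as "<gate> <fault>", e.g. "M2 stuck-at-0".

M2 stuck-at-1

Fault-free values for test 1 (in0=1, in1=0, in2=1): M0=1, M1=0, M2=0, M3=0, M4=1, giving Y=1. Observed 0.
Test 1: faults giving observed 0 are {M0 stuck-at-0, M1 stuck-at-1, M2 stuck-at-1, M3 stuck-at-1, M4 stuck-at-0}.
Test 2 (in0=1, in1=0, in2=0): fault-free M0=1, M1=1, M2=0, M3=1, M4=0 → 0; observed 1. Eliminates M0 stuck-at-0, M1 stuck-at-1, M3 stuck-at-1, M4 stuck-at-0.
Only M2 stuck-at-1 is consistent with every test.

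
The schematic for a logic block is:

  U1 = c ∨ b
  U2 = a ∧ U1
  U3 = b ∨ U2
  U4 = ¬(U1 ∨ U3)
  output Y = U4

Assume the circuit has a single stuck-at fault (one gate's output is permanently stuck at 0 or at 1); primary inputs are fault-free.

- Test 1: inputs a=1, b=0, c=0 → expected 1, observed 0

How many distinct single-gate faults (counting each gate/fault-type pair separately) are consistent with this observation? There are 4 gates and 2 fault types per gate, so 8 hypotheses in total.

Fault-free: U1=0, U2=0, U3=0, U4=1 → 1. Observed 0.
  U1 stuck-at-0: output 1 ✗
  U1 stuck-at-1: output 0 ✓
  U2 stuck-at-0: output 1 ✗
  U2 stuck-at-1: output 0 ✓
  U3 stuck-at-0: output 1 ✗
  U3 stuck-at-1: output 0 ✓
  U4 stuck-at-0: output 0 ✓
  U4 stuck-at-1: output 1 ✗
Consistent faults: {U1 stuck-at-1, U2 stuck-at-1, U3 stuck-at-1, U4 stuck-at-0} — 4 in all.

4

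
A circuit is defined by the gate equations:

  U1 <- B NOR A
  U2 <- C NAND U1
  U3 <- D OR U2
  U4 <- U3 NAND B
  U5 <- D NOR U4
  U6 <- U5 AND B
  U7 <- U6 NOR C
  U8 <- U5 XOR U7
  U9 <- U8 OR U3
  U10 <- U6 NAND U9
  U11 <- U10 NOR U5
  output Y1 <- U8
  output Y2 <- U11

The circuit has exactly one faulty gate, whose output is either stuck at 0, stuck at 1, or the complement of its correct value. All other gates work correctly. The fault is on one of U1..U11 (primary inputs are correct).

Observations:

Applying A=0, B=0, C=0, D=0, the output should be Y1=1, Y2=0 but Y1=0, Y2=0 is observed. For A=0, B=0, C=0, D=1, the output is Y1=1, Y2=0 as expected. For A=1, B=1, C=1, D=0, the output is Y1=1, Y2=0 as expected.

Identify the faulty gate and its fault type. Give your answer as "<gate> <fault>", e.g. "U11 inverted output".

U4 stuck-at-0

Fault-free values for test 1 (A=0, B=0, C=0, D=0): U1=1, U2=1, U3=1, U4=1, U5=0, U6=0, U7=1, U8=1, U9=1, U10=1, U11=0, giving Y1=1, Y2=0. Observed Y1=0, Y2=0.
Test 1: faults giving observed Y1=0, Y2=0 are {U4 stuck-at-0, U4 inverted output, U5 stuck-at-1, U5 inverted output, U7 stuck-at-0, U7 inverted output, U8 stuck-at-0, U8 inverted output}.
Test 2 (A=0, B=0, C=0, D=1): fault-free U1=1, U2=1, U3=1, U4=1, U5=0, U6=0, U7=1, U8=1, U9=1, U10=1, U11=0 → Y1=1, Y2=0; observed Y1=1, Y2=0. Eliminates U5 stuck-at-1, U5 inverted output, U7 stuck-at-0, U7 inverted output, U8 stuck-at-0, U8 inverted output.
Test 3 (A=1, B=1, C=1, D=0): fault-free U1=0, U2=1, U3=1, U4=0, U5=1, U6=1, U7=0, U8=1, U9=1, U10=0, U11=0 → Y1=1, Y2=0; observed Y1=1, Y2=0. Eliminates U4 inverted output.
Only U4 stuck-at-0 is consistent with every test.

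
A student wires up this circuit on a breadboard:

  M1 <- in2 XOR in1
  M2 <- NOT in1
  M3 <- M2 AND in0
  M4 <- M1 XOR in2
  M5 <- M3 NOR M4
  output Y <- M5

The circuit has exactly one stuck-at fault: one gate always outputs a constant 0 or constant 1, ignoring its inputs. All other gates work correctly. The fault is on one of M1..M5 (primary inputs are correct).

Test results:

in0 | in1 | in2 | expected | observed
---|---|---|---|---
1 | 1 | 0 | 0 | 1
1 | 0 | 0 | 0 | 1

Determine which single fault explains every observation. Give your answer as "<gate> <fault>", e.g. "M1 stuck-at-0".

M5 stuck-at-1

Fault-free values for test 1 (in0=1, in1=1, in2=0): M1=1, M2=0, M3=0, M4=1, M5=0, giving Y=0. Observed 1.
Test 1: faults giving observed 1 are {M1 stuck-at-0, M4 stuck-at-0, M5 stuck-at-1}.
Test 2 (in0=1, in1=0, in2=0): fault-free M1=0, M2=1, M3=1, M4=0, M5=0 → 0; observed 1. Eliminates M1 stuck-at-0, M4 stuck-at-0.
Only M5 stuck-at-1 is consistent with every test.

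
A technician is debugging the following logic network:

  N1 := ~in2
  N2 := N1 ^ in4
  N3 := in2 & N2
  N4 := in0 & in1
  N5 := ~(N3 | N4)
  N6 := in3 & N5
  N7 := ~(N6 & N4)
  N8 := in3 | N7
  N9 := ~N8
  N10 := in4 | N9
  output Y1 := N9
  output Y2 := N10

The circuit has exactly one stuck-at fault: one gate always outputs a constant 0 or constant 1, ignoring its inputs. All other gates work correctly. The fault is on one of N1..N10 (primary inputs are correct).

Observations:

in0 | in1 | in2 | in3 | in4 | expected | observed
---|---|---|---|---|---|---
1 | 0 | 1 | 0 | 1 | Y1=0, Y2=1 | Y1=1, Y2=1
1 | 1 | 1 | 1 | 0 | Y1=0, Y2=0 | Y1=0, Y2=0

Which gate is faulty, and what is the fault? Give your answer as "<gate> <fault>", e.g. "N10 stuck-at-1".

N7 stuck-at-0

Fault-free values for test 1 (in0=1, in1=0, in2=1, in3=0, in4=1): N1=0, N2=1, N3=1, N4=0, N5=0, N6=0, N7=1, N8=1, N9=0, N10=1, giving Y1=0, Y2=1. Observed Y1=1, Y2=1.
Test 1: faults giving observed Y1=1, Y2=1 are {N7 stuck-at-0, N8 stuck-at-0, N9 stuck-at-1}.
Test 2 (in0=1, in1=1, in2=1, in3=1, in4=0): fault-free N1=0, N2=0, N3=0, N4=1, N5=0, N6=0, N7=1, N8=1, N9=0, N10=0 → Y1=0, Y2=0; observed Y1=0, Y2=0. Eliminates N8 stuck-at-0, N9 stuck-at-1.
Only N7 stuck-at-0 is consistent with every test.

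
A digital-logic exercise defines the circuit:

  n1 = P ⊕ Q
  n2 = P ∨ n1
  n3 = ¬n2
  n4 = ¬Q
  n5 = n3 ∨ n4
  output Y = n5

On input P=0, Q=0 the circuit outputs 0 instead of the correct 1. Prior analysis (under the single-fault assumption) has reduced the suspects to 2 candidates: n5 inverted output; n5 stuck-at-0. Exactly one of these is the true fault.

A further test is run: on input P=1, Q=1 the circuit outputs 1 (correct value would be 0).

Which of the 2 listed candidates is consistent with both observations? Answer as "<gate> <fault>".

Evaluate each candidate on input P=1, Q=1:
  n5 inverted output: n1=0, n2=1, n3=0, n4=0, n5=1 [inverted output] → 1 — matches
  n5 stuck-at-0: n1=0, n2=1, n3=0, n4=0, n5=0 [stuck-at-0] → 0 — eliminated
Only n5 inverted output reproduces the observed 1.

n5 inverted output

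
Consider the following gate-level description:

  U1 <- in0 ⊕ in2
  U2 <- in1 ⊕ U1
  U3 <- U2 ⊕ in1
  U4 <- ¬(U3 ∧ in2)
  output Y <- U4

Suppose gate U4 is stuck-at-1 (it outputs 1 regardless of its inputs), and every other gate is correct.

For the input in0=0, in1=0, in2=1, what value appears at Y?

Propagate with U4 forced: U1=1, U2=1, U3=1, U4=1 [stuck-at-1].
So Y = 1. (Without the fault it would be 0.)

1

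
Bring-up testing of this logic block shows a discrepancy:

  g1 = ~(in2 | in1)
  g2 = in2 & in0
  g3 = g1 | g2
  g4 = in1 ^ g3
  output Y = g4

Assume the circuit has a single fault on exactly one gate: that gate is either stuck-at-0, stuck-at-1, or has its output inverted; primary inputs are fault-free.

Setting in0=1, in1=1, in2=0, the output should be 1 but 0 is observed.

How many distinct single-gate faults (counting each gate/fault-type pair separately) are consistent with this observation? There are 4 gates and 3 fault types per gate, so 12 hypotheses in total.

Fault-free: g1=0, g2=0, g3=0, g4=1 → 1. Observed 0.
  g1 stuck-at-0: output 1 ✗
  g1 stuck-at-1: output 0 ✓
  g1 inverted output: output 0 ✓
  g2 stuck-at-0: output 1 ✗
  g2 stuck-at-1: output 0 ✓
  g2 inverted output: output 0 ✓
  g3 stuck-at-0: output 1 ✗
  g3 stuck-at-1: output 0 ✓
  g3 inverted output: output 0 ✓
  g4 stuck-at-0: output 0 ✓
  g4 stuck-at-1: output 1 ✗
  g4 inverted output: output 0 ✓
Consistent faults: {g1 stuck-at-1, g1 inverted output, g2 stuck-at-1, g2 inverted output, g3 stuck-at-1, g3 inverted output, g4 stuck-at-0, g4 inverted output} — 8 in all.

8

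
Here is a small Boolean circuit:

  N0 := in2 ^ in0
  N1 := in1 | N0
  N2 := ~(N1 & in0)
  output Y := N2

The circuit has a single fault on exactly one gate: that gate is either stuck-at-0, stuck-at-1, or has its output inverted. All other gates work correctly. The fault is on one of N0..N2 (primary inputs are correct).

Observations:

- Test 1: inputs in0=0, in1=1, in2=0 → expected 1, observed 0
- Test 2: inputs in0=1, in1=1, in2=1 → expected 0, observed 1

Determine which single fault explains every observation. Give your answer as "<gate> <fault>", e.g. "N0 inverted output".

N2 inverted output

Fault-free values for test 1 (in0=0, in1=1, in2=0): N0=0, N1=1, N2=1, giving Y=1. Observed 0.
Test 1: faults giving observed 0 are {N2 stuck-at-0, N2 inverted output}.
Test 2 (in0=1, in1=1, in2=1): fault-free N0=0, N1=1, N2=0 → 0; observed 1. Eliminates N2 stuck-at-0.
Only N2 inverted output is consistent with every test.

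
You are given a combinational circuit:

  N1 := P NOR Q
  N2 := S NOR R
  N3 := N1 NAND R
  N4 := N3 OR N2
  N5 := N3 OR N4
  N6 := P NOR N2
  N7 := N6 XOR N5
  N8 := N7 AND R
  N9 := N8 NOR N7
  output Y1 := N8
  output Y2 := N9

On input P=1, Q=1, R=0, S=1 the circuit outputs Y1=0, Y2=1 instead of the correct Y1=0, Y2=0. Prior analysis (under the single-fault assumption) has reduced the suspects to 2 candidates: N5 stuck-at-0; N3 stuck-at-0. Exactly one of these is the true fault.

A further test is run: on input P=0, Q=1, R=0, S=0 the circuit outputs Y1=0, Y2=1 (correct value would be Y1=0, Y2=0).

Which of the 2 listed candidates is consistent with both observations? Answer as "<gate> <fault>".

Evaluate each candidate on input P=0, Q=1, R=0, S=0:
  N5 stuck-at-0: N1=0, N2=1, N3=1, N4=1, N5=0 [stuck-at-0], N6=0, N7=0, N8=0, N9=1 → Y1=0, Y2=1 — matches
  N3 stuck-at-0: N1=0, N2=1, N3=0 [stuck-at-0], N4=1, N5=1, N6=0, N7=1, N8=0, N9=0 → Y1=0, Y2=0 — eliminated
Only N5 stuck-at-0 reproduces the observed Y1=0, Y2=1.

N5 stuck-at-0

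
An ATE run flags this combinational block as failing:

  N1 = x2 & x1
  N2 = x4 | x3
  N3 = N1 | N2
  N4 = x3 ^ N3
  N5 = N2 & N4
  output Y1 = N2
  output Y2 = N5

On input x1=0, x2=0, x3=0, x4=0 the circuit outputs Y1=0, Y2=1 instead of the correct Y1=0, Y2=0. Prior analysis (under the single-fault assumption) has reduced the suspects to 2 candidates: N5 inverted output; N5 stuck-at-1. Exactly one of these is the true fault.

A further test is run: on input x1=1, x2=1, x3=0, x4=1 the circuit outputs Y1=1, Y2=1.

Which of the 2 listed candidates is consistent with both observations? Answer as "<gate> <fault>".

Evaluate each candidate on input x1=1, x2=1, x3=0, x4=1:
  N5 inverted output: N1=1, N2=1, N3=1, N4=1, N5=0 [inverted output] → Y1=1, Y2=0 — eliminated
  N5 stuck-at-1: N1=1, N2=1, N3=1, N4=1, N5=1 [stuck-at-1] → Y1=1, Y2=1 — matches
Only N5 stuck-at-1 reproduces the observed Y1=1, Y2=1.

N5 stuck-at-1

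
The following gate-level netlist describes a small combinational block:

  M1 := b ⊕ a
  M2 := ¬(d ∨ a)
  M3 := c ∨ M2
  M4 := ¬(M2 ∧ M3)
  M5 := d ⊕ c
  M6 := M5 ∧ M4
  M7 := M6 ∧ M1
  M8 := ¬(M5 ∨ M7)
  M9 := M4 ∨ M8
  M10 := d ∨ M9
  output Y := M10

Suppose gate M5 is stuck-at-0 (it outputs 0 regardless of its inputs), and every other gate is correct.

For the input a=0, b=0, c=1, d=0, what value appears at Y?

Propagate with M5 forced: M1=0, M2=1, M3=1, M4=0, M5=0 [stuck-at-0], M6=0, M7=0, M8=1, M9=1, M10=1.
So Y = 1. (Without the fault it would be 0.)

1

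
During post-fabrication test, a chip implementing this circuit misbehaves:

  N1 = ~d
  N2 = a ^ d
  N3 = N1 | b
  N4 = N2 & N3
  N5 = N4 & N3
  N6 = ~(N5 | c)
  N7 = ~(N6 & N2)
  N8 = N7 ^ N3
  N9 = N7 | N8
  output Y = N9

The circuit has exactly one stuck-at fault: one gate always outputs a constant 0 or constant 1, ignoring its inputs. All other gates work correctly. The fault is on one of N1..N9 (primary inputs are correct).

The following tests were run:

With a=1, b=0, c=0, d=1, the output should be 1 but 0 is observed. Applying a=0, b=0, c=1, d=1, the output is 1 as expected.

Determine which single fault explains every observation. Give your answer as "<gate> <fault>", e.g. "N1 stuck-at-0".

N2 stuck-at-1

Fault-free values for test 1 (a=1, b=0, c=0, d=1): N1=0, N2=0, N3=0, N4=0, N5=0, N6=1, N7=1, N8=1, N9=1, giving Y=1. Observed 0.
Test 1: faults giving observed 0 are {N2 stuck-at-1, N7 stuck-at-0, N9 stuck-at-0}.
Test 2 (a=0, b=0, c=1, d=1): fault-free N1=0, N2=1, N3=0, N4=0, N5=0, N6=0, N7=1, N8=1, N9=1 → 1; observed 1. Eliminates N7 stuck-at-0, N9 stuck-at-0.
Only N2 stuck-at-1 is consistent with every test.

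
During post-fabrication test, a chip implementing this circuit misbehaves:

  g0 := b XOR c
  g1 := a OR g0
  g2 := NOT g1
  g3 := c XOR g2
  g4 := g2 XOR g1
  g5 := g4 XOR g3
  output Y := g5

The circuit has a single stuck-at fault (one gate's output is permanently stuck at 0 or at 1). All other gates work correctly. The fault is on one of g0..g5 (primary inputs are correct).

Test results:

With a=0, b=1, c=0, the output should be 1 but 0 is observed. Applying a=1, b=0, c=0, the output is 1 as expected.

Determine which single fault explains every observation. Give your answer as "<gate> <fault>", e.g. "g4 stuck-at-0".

Fault-free values for test 1 (a=0, b=1, c=0): g0=1, g1=1, g2=0, g3=0, g4=1, g5=1, giving Y=1. Observed 0.
Test 1: faults giving observed 0 are {g0 stuck-at-0, g1 stuck-at-0, g3 stuck-at-1, g4 stuck-at-0, g5 stuck-at-0}.
Test 2 (a=1, b=0, c=0): fault-free g0=0, g1=1, g2=0, g3=0, g4=1, g5=1 → 1; observed 1. Eliminates g1 stuck-at-0, g3 stuck-at-1, g4 stuck-at-0, g5 stuck-at-0.
Only g0 stuck-at-0 is consistent with every test.

g0 stuck-at-0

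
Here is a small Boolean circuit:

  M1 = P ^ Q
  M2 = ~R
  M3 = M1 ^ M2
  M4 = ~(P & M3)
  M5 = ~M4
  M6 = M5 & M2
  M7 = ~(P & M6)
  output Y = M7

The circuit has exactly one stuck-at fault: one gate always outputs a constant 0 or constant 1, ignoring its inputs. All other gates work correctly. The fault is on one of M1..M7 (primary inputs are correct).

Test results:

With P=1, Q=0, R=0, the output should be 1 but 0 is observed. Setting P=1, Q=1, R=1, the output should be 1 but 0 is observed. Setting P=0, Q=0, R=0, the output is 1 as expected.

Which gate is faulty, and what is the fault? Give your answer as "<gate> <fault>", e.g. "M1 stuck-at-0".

M6 stuck-at-1

Fault-free values for test 1 (P=1, Q=0, R=0): M1=1, M2=1, M3=0, M4=1, M5=0, M6=0, M7=1, giving Y=1. Observed 0.
Test 1: faults giving observed 0 are {M1 stuck-at-0, M3 stuck-at-1, M4 stuck-at-0, M5 stuck-at-1, M6 stuck-at-1, M7 stuck-at-0}.
Test 2 (P=1, Q=1, R=1): fault-free M1=0, M2=0, M3=0, M4=1, M5=0, M6=0, M7=1 → 1; observed 0. Eliminates M1 stuck-at-0, M3 stuck-at-1, M4 stuck-at-0, M5 stuck-at-1.
Test 3 (P=0, Q=0, R=0): fault-free M1=0, M2=1, M3=1, M4=1, M5=0, M6=0, M7=1 → 1; observed 1. Eliminates M7 stuck-at-0.
Only M6 stuck-at-1 is consistent with every test.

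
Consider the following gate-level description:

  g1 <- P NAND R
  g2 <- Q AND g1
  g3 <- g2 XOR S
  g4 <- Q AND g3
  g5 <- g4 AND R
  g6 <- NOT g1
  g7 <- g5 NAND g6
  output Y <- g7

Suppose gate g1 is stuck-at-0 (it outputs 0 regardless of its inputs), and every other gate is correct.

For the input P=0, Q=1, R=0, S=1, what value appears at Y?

Propagate with g1 forced: g1=0 [stuck-at-0], g2=0, g3=1, g4=1, g5=0, g6=1, g7=1.
So Y = 1. (Same as the fault-free value — the fault is masked on this input.)

1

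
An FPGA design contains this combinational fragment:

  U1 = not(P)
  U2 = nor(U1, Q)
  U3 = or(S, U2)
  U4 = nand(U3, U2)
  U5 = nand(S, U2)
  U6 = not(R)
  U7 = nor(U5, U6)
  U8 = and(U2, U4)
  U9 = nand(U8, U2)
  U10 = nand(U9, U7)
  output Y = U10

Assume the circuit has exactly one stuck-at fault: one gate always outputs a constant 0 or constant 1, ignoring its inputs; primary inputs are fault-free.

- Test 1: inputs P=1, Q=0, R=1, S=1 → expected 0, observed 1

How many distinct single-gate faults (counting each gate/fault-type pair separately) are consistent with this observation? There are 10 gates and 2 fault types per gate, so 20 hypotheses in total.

Fault-free: U1=0, U2=1, U3=1, U4=0, U5=0, U6=0, U7=1, U8=0, U9=1, U10=0 → 0. Observed 1.
  U1: stuck-at-1 ✓; others ✗
  U2: stuck-at-0 ✓; others ✗
  U3: stuck-at-0 ✓; others ✗
  U4: stuck-at-1 ✓; others ✗
  U5: stuck-at-1 ✓; others ✗
  U6: stuck-at-1 ✓; others ✗
  U7: stuck-at-0 ✓; others ✗
  U8: stuck-at-1 ✓; others ✗
  U9: stuck-at-0 ✓; others ✗
  U10: stuck-at-1 ✓; others ✗
Consistent faults: {U1 stuck-at-1, U2 stuck-at-0, U3 stuck-at-0, U4 stuck-at-1, U5 stuck-at-1, U6 stuck-at-1, U7 stuck-at-0, U8 stuck-at-1, U9 stuck-at-0, U10 stuck-at-1} — 10 in all.

10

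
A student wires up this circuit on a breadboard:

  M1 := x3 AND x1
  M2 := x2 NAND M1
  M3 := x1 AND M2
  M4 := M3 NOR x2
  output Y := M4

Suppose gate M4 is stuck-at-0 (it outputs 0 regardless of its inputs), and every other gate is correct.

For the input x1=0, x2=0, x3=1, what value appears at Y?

0

Propagate with M4 forced: M1=0, M2=1, M3=0, M4=0 [stuck-at-0].
So Y = 0. (Without the fault it would be 1.)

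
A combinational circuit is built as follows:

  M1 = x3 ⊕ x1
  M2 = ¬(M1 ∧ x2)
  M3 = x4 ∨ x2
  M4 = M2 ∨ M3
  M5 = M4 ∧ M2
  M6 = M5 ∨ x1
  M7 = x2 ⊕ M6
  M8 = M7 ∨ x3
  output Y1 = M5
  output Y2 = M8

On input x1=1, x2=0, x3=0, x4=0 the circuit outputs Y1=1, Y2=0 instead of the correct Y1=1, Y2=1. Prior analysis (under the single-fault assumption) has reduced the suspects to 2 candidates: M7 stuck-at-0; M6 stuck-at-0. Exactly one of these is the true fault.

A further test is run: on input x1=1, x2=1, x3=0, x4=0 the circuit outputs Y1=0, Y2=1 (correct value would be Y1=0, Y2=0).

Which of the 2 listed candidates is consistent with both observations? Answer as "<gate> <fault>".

Evaluate each candidate on input x1=1, x2=1, x3=0, x4=0:
  M7 stuck-at-0: M1=1, M2=0, M3=1, M4=1, M5=0, M6=1, M7=0 [stuck-at-0], M8=0 → Y1=0, Y2=0 — eliminated
  M6 stuck-at-0: M1=1, M2=0, M3=1, M4=1, M5=0, M6=0 [stuck-at-0], M7=1, M8=1 → Y1=0, Y2=1 — matches
Only M6 stuck-at-0 reproduces the observed Y1=0, Y2=1.

M6 stuck-at-0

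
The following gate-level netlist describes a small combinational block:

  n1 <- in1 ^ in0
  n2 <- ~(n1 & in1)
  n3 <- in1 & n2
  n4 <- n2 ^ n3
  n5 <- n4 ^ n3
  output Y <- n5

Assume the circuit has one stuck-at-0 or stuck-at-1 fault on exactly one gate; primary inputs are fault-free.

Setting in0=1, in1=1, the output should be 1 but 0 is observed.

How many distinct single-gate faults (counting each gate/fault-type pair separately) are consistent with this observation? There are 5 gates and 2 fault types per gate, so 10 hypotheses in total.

4

Fault-free: n1=0, n2=1, n3=1, n4=0, n5=1 → 1. Observed 0.
  n1 stuck-at-0: output 1 ✗
  n1 stuck-at-1: output 0 ✓
  n2 stuck-at-0: output 0 ✓
  n2 stuck-at-1: output 1 ✗
  n3 stuck-at-0: output 1 ✗
  n3 stuck-at-1: output 1 ✗
  n4 stuck-at-0: output 1 ✗
  n4 stuck-at-1: output 0 ✓
  n5 stuck-at-0: output 0 ✓
  n5 stuck-at-1: output 1 ✗
Consistent faults: {n1 stuck-at-1, n2 stuck-at-0, n4 stuck-at-1, n5 stuck-at-0} — 4 in all.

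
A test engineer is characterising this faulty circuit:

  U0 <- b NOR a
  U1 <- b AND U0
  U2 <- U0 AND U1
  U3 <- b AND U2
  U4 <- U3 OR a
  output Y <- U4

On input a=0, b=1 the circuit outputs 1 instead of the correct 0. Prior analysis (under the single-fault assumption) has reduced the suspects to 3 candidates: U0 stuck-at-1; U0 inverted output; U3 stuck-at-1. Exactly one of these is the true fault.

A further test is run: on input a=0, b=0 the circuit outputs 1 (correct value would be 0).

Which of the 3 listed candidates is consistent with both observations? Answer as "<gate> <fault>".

U3 stuck-at-1

Evaluate each candidate on input a=0, b=0:
  U0 stuck-at-1: U0=1 [stuck-at-1], U1=0, U2=0, U3=0, U4=0 → 0 — eliminated
  U0 inverted output: U0=0 [inverted output], U1=0, U2=0, U3=0, U4=0 → 0 — eliminated
  U3 stuck-at-1: U0=1, U1=0, U2=0, U3=1 [stuck-at-1], U4=1 → 1 — matches
Only U3 stuck-at-1 reproduces the observed 1.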